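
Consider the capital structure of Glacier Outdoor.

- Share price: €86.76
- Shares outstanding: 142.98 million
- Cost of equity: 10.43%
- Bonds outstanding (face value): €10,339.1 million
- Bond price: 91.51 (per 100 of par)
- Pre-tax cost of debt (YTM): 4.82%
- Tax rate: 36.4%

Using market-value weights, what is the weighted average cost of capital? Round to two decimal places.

Market value of equity E = 86.76 × 142.98m = 12404.9448m. Market value of debt D = 10339.1m × 91.51/100 = 9461.31041m.
Total capital V = 12404.9448 + 9461.31041 = 21866.25521.
Equity: weight = 12404.9448/21866.25521 = 0.5673; cost = 10.43%.
Bonds outstanding: weight = 9461.31041/21866.25521 = 0.4327; after-tax cost = 4.82% × (1 − 36.4%) = 3.0655%.
WACC = 0.5673 × 10.4300% + 0.4327 × 3.0655% = 7.2435%.

7.24%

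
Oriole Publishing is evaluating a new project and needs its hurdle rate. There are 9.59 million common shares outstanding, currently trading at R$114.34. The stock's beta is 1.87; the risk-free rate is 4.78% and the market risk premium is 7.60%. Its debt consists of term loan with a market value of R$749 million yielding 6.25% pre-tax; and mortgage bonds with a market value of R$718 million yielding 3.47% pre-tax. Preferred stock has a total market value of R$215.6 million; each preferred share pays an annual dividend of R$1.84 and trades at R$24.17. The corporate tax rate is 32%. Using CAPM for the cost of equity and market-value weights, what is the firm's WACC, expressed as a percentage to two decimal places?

9.84%

Cost of equity via CAPM: Re = 4.78% + 1.87 × 7.6% = 18.9920%.
Cost of preferred: Rp = 1.84 / 24.17 = 7.6127%.
Market value of equity E = 114.34 × 9.59m = 1096.5206m.
Total capital V = 1096.5206 + 215.6 + 749 + 718 = 2779.1206.
Equity: weight = 1096.5206/2779.1206 = 0.3946; cost = 18.992%.
Preferred: weight = 215.6/2779.1206 = 0.0776; cost = 7.6127%.
Term loan: weight = 749/2779.1206 = 0.2695; after-tax cost = 6.25% × (1 − 32%) = 4.2500%.
Mortgage bonds: weight = 718/2779.1206 = 0.2584; after-tax cost = 3.47% × (1 − 32%) = 2.3596%.
WACC = 0.3946 × 18.9920% + 0.0776 × 7.6127% + 0.2695 × 4.2500% + 0.2584 × 2.3596% = 9.8390%.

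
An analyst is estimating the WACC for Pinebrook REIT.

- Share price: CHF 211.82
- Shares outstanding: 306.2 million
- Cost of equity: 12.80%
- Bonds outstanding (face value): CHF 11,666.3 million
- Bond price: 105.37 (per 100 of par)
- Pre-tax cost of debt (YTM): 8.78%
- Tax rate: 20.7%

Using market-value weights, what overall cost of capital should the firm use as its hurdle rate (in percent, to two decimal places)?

Market value of equity E = 211.82 × 306.2m = 64859.284m. Market value of debt D = 11666.3m × 105.37/100 = 12292.78031m.
Total capital V = 64859.284 + 12292.78031 = 77152.06431.
Equity: weight = 64859.284/77152.06431 = 0.8407; cost = 12.8%.
Bonds outstanding: weight = 12292.78031/77152.06431 = 0.1593; after-tax cost = 8.78% × (1 − 20.7%) = 6.9625%.
WACC = 0.8407 × 12.8000% + 0.1593 × 6.9625% = 11.8699%.

11.87%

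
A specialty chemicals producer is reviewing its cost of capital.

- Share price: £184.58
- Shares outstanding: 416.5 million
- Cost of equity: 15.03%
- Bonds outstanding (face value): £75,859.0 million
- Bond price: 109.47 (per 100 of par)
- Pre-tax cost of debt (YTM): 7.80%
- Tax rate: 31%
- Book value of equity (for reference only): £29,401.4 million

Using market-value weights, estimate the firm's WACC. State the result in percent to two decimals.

Market value of equity E = 184.58 × 416.5m = 76877.57m. Market value of debt D = 75859m × 109.47/100 = 83042.8473m.
Total capital V = 76877.57 + 83042.8473 = 159920.4173.
Equity: weight = 76877.57/159920.4173 = 0.4807; cost = 15.03%.
Bonds outstanding: weight = 83042.8473/159920.4173 = 0.5193; after-tax cost = 7.8% × (1 − 31%) = 5.3820%.
WACC = 0.4807 × 15.0300% + 0.5193 × 5.3820% = 10.0200%.

10.02%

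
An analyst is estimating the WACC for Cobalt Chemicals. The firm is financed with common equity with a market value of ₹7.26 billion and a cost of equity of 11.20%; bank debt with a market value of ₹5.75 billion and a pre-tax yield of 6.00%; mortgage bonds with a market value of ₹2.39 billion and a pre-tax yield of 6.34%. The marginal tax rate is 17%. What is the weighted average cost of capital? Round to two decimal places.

Total capital V = 7.26 + 5.75 + 2.39 = 15.4.
Equity: weight = 7.26/15.4 = 0.4714; cost = 11.2%.
Bank debt: weight = 5.75/15.4 = 0.3734; after-tax cost = 6% × (1 − 17%) = 4.9800%.
Mortgage bonds: weight = 2.39/15.4 = 0.1552; after-tax cost = 6.34% × (1 − 17%) = 5.2622%.
WACC = 0.4714 × 11.2000% + 0.3734 × 4.9800% + 0.1552 × 5.2622% = 7.9561%.

7.96%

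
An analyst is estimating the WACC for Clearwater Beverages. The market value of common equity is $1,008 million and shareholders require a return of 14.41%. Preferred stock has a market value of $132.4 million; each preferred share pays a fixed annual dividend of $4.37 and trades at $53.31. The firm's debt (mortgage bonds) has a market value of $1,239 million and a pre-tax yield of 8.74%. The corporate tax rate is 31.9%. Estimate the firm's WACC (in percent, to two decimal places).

Cost of preferred: Rp = 4.37 / 53.31 = 8.1973%.
Total capital V = 1008 + 132.4 + 1239 = 2379.4.
Equity: weight = 1008/2379.4 = 0.4236; cost = 14.41%.
Preferred: weight = 132.4/2379.4 = 0.0556; cost = 8.1973%.
Mortgage bonds: weight = 1239/2379.4 = 0.5207; after-tax cost = 8.74% × (1 − 31.9%) = 5.9519%.
WACC = 0.4236 × 14.4100% + 0.0556 × 8.1973% + 0.5207 × 5.9519% = 9.6600%.

9.66%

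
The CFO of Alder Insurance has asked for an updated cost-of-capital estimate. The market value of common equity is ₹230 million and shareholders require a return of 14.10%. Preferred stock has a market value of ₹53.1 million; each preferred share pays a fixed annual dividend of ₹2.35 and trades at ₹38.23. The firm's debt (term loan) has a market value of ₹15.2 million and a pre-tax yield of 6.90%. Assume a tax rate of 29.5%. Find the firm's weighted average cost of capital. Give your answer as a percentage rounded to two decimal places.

12.21%

Cost of preferred: Rp = 2.35 / 38.23 = 6.1470%.
Total capital V = 230 + 53.1 + 15.2 = 298.3.
Equity: weight = 230/298.3 = 0.7710; cost = 14.1%.
Preferred: weight = 53.1/298.3 = 0.1780; cost = 6.147%.
Term loan: weight = 15.2/298.3 = 0.0510; after-tax cost = 6.9% × (1 − 29.5%) = 4.8645%.
WACC = 0.7710 × 14.1000% + 0.1780 × 6.1470% + 0.0510 × 4.8645% = 12.2137%.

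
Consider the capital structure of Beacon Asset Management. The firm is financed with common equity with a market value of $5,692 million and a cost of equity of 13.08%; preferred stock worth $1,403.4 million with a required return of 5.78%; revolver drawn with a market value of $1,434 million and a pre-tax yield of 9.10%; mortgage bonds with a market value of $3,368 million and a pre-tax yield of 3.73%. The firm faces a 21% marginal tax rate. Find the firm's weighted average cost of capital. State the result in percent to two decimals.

Total capital V = 5692 + 1403.4 + 1434 + 3368 = 11897.4.
Equity: weight = 5692/11897.4 = 0.4784; cost = 13.08%.
Preferred: weight = 1403.4/11897.4 = 0.1180; cost = 5.78%.
Revolver drawn: weight = 1434/11897.4 = 0.1205; after-tax cost = 9.1% × (1 − 21%) = 7.1890%.
Mortgage bonds: weight = 3368/11897.4 = 0.2831; after-tax cost = 3.73% × (1 − 21%) = 2.9467%.
WACC = 0.4784 × 13.0800% + 0.1180 × 5.7800% + 0.1205 × 7.1890% + 0.2831 × 2.9467% = 8.6403%.

8.64%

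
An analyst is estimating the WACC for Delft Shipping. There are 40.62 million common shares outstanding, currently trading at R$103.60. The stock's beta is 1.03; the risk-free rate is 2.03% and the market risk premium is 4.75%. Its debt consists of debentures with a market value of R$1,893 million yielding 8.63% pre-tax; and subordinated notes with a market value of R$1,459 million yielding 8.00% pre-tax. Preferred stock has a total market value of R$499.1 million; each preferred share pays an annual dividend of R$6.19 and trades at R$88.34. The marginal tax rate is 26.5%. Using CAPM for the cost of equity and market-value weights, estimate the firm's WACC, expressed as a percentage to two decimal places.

6.60%

Cost of equity via CAPM: Re = 2.03% + 1.03 × 4.75% = 6.9225%.
Cost of preferred: Rp = 6.19 / 88.34 = 7.0070%.
Market value of equity E = 103.6 × 40.62m = 4208.232m.
Total capital V = 4208.232 + 499.1 + 1893 + 1459 = 8059.332.
Equity: weight = 4208.232/8059.332 = 0.5222; cost = 6.9225%.
Preferred: weight = 499.1/8059.332 = 0.0619; cost = 7.007%.
Debentures: weight = 1893/8059.332 = 0.2349; after-tax cost = 8.63% × (1 − 26.5%) = 6.3431%.
Subordinated notes: weight = 1459/8059.332 = 0.1810; after-tax cost = 8% × (1 − 26.5%) = 5.8800%.
WACC = 0.5222 × 6.9225% + 0.0619 × 7.0070% + 0.2349 × 6.3431% + 0.1810 × 5.8800% = 6.6029%.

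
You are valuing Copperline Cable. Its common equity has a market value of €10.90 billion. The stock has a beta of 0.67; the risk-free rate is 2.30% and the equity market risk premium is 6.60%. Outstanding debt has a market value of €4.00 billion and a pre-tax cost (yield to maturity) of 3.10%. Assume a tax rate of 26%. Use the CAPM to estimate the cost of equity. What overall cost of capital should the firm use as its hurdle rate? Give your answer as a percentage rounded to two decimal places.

5.53%

Cost of equity via CAPM: Re = 2.3% + 0.67 × 6.6% = 6.7220%.
Total capital V = 10.9 + 4 = 14.9.
Equity: weight = 10.9/14.9 = 0.7315; cost = 6.722%.
Debt: weight = 4/14.9 = 0.2685; after-tax cost = 3.1% × (1 − 26%) = 2.2940%.
WACC = 0.7315 × 6.7220% + 0.2685 × 2.2940% = 5.5333%.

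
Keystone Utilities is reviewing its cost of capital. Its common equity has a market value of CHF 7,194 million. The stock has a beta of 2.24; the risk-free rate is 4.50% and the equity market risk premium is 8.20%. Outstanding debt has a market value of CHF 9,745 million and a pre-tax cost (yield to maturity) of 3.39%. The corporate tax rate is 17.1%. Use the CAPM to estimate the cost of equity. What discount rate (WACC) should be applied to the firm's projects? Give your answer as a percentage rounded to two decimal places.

Cost of equity via CAPM: Re = 4.5% + 2.24 × 8.2% = 22.8680%.
Total capital V = 7194 + 9745 = 16939.
Equity: weight = 7194/16939 = 0.4247; cost = 22.868%.
Debt: weight = 9745/16939 = 0.5753; after-tax cost = 3.39% × (1 − 17.1%) = 2.8103%.
WACC = 0.4247 × 22.8680% + 0.5753 × 2.8103% = 11.3288%.

11.33%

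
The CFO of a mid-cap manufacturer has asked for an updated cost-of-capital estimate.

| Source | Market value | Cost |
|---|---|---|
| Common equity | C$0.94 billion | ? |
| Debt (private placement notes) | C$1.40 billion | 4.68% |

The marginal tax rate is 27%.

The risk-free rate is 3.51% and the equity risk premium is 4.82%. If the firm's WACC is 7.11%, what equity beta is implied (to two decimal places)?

1.89

Total capital V = 0.94 + 1.4 = 2.34.
Equity weight = 0.94/2.34 = 0.4017.
Private placement notes weight = 1.4/2.34 = 0.5983.
Debt contribution = 0.5983 × 4.68% × (1 − 27%) = 2.0440%.
Required equity contribution = 7.11% − 2.0440% = 5.0660%  ⇒  Re = 12.6111%.
CAPM: 12.6111% = 3.51% + β × 4.82%  ⇒  β = 1.8882.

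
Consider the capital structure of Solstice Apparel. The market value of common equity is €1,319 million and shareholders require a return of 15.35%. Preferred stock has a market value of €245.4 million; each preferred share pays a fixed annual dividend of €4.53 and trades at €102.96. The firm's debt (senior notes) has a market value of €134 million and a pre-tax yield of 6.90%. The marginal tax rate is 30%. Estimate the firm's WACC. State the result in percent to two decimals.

Cost of preferred: Rp = 4.53 / 102.96 = 4.3998%.
Total capital V = 1319 + 245.4 + 134 = 1698.4.
Equity: weight = 1319/1698.4 = 0.7766; cost = 15.35%.
Preferred: weight = 245.4/1698.4 = 0.1445; cost = 4.3998%.
Senior notes: weight = 134/1698.4 = 0.0789; after-tax cost = 6.9% × (1 − 30%) = 4.8300%.
WACC = 0.7766 × 15.3500% + 0.1445 × 4.3998% + 0.0789 × 4.8300% = 12.9378%.

12.94%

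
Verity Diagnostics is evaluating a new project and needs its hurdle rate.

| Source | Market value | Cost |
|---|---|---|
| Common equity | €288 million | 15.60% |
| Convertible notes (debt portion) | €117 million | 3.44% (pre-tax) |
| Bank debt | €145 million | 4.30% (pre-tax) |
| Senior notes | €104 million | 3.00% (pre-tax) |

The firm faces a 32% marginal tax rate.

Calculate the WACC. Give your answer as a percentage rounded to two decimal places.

8.26%

Total capital V = 288 + 117 + 145 + 104 = 654.
Equity: weight = 288/654 = 0.4404; cost = 15.6%.
Convertible notes (debt portion): weight = 117/654 = 0.1789; after-tax cost = 3.44% × (1 − 32%) = 2.3392%.
Bank debt: weight = 145/654 = 0.2217; after-tax cost = 4.3% × (1 − 32%) = 2.9240%.
Senior notes: weight = 104/654 = 0.1590; after-tax cost = 3% × (1 − 32%) = 2.0400%.
WACC = 0.4404 × 15.6000% + 0.1789 × 2.3392% + 0.2217 × 2.9240% + 0.1590 × 2.0400% = 8.2609%.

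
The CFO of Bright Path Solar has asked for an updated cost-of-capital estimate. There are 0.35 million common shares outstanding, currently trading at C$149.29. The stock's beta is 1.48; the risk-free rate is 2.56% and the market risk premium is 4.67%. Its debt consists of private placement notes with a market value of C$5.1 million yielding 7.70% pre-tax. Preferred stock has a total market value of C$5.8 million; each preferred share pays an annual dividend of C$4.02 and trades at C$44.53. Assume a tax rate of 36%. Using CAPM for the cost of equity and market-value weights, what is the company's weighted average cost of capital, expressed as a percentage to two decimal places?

Cost of equity via CAPM: Re = 2.56% + 1.48 × 4.67% = 9.4716%.
Cost of preferred: Rp = 4.02 / 44.53 = 9.0276%.
Market value of equity E = 149.29 × 0.35m = 52.2515m.
Total capital V = 52.2515 + 5.8 + 5.1 = 63.1515.
Equity: weight = 52.2515/63.1515 = 0.8274; cost = 9.4716%.
Preferred: weight = 5.8/63.1515 = 0.0918; cost = 9.0276%.
Private placement notes: weight = 5.1/63.1515 = 0.0808; after-tax cost = 7.7% × (1 − 36%) = 4.9280%.
WACC = 0.8274 × 9.4716% + 0.0918 × 9.0276% + 0.0808 × 4.9280% = 9.0639%.

9.06%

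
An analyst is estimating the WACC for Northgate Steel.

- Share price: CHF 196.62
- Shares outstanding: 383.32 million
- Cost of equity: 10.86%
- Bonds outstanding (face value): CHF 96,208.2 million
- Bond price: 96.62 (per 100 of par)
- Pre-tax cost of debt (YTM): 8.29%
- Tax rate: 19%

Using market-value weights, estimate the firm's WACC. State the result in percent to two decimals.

Market value of equity E = 196.62 × 383.32m = 75368.3784m. Market value of debt D = 96208.2m × 96.62/100 = 92956.36284m.
Total capital V = 75368.3784 + 92956.36284 = 168324.74124.
Equity: weight = 75368.3784/168324.74124 = 0.4478; cost = 10.86%.
Bonds outstanding: weight = 92956.36284/168324.74124 = 0.5522; after-tax cost = 8.29% × (1 − 19%) = 6.7149%.
WACC = 0.4478 × 10.8600% + 0.5522 × 6.7149% = 8.5709%.

8.57%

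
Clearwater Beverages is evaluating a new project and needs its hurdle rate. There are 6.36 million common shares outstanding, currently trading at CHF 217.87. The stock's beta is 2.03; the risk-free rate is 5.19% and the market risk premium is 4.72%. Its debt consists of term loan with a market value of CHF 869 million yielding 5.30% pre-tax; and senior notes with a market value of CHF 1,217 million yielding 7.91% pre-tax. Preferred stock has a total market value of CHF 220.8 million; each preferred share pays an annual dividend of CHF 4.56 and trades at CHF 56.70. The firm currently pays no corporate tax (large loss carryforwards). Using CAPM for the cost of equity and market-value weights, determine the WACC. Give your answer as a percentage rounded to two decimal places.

9.88%

Cost of equity via CAPM: Re = 5.19% + 2.03 × 4.72% = 14.7716%.
Cost of preferred: Rp = 4.56 / 56.7 = 8.0423%.
Market value of equity E = 217.87 × 6.36m = 1385.6532m.
Total capital V = 1385.6532 + 220.8 + 869 + 1217 = 3692.4532.
Equity: weight = 1385.6532/3692.4532 = 0.3753; cost = 14.7716%.
Preferred: weight = 220.8/3692.4532 = 0.0598; cost = 8.0423%.
Term loan: weight = 869/3692.4532 = 0.2353; after-tax cost = 5.3% × (1 − 0%) = 5.3000%.
Senior notes: weight = 1217/3692.4532 = 0.3296; after-tax cost = 7.91% × (1 − 0%) = 7.9100%.
WACC = 0.3753 × 14.7716% + 0.0598 × 8.0423% + 0.2353 × 5.3000% + 0.3296 × 7.9100% = 9.8786%.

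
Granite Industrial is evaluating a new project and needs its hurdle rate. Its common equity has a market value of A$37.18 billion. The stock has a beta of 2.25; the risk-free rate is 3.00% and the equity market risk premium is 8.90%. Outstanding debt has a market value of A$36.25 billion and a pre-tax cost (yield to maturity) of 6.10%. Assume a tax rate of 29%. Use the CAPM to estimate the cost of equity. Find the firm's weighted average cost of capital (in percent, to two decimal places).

Cost of equity via CAPM: Re = 3.0% + 2.25 × 8.9% = 23.0250%.
Total capital V = 37.18 + 36.25 = 73.43.
Equity: weight = 37.18/73.43 = 0.5063; cost = 23.025%.
Debt: weight = 36.25/73.43 = 0.4937; after-tax cost = 6.1% × (1 − 29%) = 4.3310%.
WACC = 0.5063 × 23.0250% + 0.4937 × 4.3310% = 13.7964%.

13.80%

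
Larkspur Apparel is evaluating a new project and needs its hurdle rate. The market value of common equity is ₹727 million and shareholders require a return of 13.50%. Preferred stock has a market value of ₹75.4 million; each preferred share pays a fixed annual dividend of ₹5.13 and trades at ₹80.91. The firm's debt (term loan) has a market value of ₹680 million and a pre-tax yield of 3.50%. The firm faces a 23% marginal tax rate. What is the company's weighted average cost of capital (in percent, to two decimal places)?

8.18%

Cost of preferred: Rp = 5.13 / 80.91 = 6.3404%.
Total capital V = 727 + 75.4 + 680 = 1482.4.
Equity: weight = 727/1482.4 = 0.4904; cost = 13.5%.
Preferred: weight = 75.4/1482.4 = 0.0509; cost = 6.3404%.
Term loan: weight = 680/1482.4 = 0.4587; after-tax cost = 3.5% × (1 − 23%) = 2.6950%.
WACC = 0.4904 × 13.5000% + 0.0509 × 6.3404% + 0.4587 × 2.6950% = 8.1794%.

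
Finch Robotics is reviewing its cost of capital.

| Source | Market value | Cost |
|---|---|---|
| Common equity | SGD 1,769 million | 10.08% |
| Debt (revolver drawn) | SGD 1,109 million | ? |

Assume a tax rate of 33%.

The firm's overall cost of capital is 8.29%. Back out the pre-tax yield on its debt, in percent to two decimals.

Total capital V = 1769 + 1109 = 2878.
Equity weight = 1769/2878 = 0.6147.
Revolver drawn weight = 1109/2878 = 0.3853.
Equity contribution = 0.6147 × 10.08% = 6.1958%.
Remaining for debt = 8.29% − 6.1958% = 2.0942%.
Rd × (1 − 33%) × 0.3853 = 2.0942%  ⇒  Rd = 8.1115%.

8.11%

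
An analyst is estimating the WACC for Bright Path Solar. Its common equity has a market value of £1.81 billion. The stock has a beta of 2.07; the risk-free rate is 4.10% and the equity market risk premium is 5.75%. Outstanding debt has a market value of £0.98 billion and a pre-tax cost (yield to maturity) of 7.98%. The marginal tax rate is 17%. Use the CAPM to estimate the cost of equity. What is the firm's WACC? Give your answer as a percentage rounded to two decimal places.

Cost of equity via CAPM: Re = 4.1% + 2.07 × 5.75% = 16.0025%.
Total capital V = 1.81 + 0.98 = 2.79.
Equity: weight = 1.81/2.79 = 0.6487; cost = 16.0025%.
Debt: weight = 0.98/2.79 = 0.3513; after-tax cost = 7.98% × (1 − 17%) = 6.6234%.
WACC = 0.6487 × 16.0025% + 0.3513 × 6.6234% = 12.7080%.

12.71%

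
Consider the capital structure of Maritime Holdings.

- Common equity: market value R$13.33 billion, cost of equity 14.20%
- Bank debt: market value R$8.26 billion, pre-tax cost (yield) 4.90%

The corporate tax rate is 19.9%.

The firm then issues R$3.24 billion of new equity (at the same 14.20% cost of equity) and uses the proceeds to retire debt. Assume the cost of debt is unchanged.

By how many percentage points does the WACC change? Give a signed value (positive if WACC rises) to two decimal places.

Current WACC:
Total capital V = 13.33 + 8.26 = 21.59.
Equity: weight = 13.33/21.59 = 0.6174; cost = 14.2%.
Bank debt: weight = 8.26/21.59 = 0.3826; after-tax cost = 4.9% × (1 − 19.9%) = 3.9249%.
WACC = 0.6174 × 14.2000% + 0.3826 × 3.9249% = 10.2689%.
After the change:
Total capital V = 16.57 + 5.02 = 21.59.
Equity: weight = 16.57/21.59 = 0.7675; cost = 14.2%.
Bank debt: weight = 5.02/21.59 = 0.2325; after-tax cost = 4.9% × (1 − 19.9%) = 3.9249%.
WACC = 0.7675 × 14.2000% + 0.2325 × 3.9249% = 11.8109%.
Change in WACC = 11.8109% − 10.2689% = 1.5420 pp.

+1.54 pp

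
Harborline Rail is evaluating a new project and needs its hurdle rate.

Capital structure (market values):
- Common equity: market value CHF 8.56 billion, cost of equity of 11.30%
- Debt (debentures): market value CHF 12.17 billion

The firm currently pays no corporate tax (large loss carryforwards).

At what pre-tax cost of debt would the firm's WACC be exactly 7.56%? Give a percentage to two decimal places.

Total capital V = 8.56 + 12.17 = 20.73.
Equity weight = 8.56/20.73 = 0.4129.
Debentures weight = 12.17/20.73 = 0.5871.
Equity contribution = 0.4129 × 11.3% = 4.6661%.
Remaining for debt = 7.56% − 4.6661% = 2.8939%.
Rd × (1 − 0%) × 0.5871 = 2.8939%  ⇒  Rd = 4.9294%.

4.93%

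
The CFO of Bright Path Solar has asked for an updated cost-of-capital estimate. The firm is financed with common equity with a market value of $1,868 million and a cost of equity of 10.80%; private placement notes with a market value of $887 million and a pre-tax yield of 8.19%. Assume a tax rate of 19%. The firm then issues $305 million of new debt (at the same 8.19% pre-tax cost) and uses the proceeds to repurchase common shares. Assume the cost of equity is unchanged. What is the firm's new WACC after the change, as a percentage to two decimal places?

After the change:
Total capital V = 1563 + 1192 = 2755.
Equity: weight = 1563/2755 = 0.5673; cost = 10.8%.
Private placement notes: weight = 1192/2755 = 0.4327; after-tax cost = 8.19% × (1 − 19%) = 6.6339%.
WACC = 0.5673 × 10.8000% + 0.4327 × 6.6339% = 8.9975%.

9.00%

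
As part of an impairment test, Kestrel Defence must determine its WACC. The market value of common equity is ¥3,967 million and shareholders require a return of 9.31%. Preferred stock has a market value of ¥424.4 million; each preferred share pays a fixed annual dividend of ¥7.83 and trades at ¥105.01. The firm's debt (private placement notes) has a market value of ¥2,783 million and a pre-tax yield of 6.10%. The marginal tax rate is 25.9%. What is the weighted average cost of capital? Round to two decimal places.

Cost of preferred: Rp = 7.83 / 105.01 = 7.4564%.
Total capital V = 3967 + 424.4 + 2783 = 7174.4.
Equity: weight = 3967/7174.4 = 0.5529; cost = 9.31%.
Preferred: weight = 424.4/7174.4 = 0.0592; cost = 7.4564%.
Private placement notes: weight = 2783/7174.4 = 0.3879; after-tax cost = 6.1% × (1 − 25.9%) = 4.5201%.
WACC = 0.5529 × 9.3100% + 0.0592 × 7.4564% + 0.3879 × 4.5201% = 7.3423%.

7.34%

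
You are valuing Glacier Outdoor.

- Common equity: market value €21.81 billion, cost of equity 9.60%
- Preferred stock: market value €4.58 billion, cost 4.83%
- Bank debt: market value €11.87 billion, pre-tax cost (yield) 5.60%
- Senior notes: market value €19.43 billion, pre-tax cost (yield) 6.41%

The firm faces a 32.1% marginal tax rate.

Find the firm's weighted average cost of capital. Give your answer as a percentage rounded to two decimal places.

6.26%

Total capital V = 21.81 + 4.58 + 11.87 + 19.43 = 57.69.
Equity: weight = 21.81/57.69 = 0.3781; cost = 9.6%.
Preferred: weight = 4.58/57.69 = 0.0794; cost = 4.83%.
Bank debt: weight = 11.87/57.69 = 0.2058; after-tax cost = 5.6% × (1 − 32.1%) = 3.8024%.
Senior notes: weight = 19.43/57.69 = 0.3368; after-tax cost = 6.41% × (1 − 32.1%) = 4.3524%.
WACC = 0.3781 × 9.6000% + 0.0794 × 4.8300% + 0.2058 × 3.8024% + 0.3368 × 4.3524% = 6.2610%.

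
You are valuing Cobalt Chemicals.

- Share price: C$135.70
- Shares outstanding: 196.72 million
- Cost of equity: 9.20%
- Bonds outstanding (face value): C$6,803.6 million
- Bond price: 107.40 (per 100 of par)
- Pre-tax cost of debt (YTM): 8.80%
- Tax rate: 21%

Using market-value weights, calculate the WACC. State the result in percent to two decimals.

Market value of equity E = 135.7 × 196.72m = 26694.904m. Market value of debt D = 6803.6m × 107.4/100 = 7307.0664m.
Total capital V = 26694.904 + 7307.0664 = 34001.9704.
Equity: weight = 26694.904/34001.9704 = 0.7851; cost = 9.2%.
Bonds outstanding: weight = 7307.0664/34001.9704 = 0.2149; after-tax cost = 8.8% × (1 − 21%) = 6.9520%.
WACC = 0.7851 × 9.2000% + 0.2149 × 6.9520% = 8.7169%.

8.72%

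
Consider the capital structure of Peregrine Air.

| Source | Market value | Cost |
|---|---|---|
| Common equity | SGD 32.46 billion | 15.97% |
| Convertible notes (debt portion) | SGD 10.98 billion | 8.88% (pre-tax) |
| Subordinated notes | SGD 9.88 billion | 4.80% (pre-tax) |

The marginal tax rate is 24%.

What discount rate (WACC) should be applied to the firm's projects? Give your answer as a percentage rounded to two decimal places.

11.79%

Total capital V = 32.46 + 10.98 + 9.88 = 53.32.
Equity: weight = 32.46/53.32 = 0.6088; cost = 15.97%.
Convertible notes (debt portion): weight = 10.98/53.32 = 0.2059; after-tax cost = 8.88% × (1 − 24%) = 6.7488%.
Subordinated notes: weight = 9.88/53.32 = 0.1853; after-tax cost = 4.8% × (1 − 24%) = 3.6480%.
WACC = 0.6088 × 15.9700% + 0.2059 × 6.7488% + 0.1853 × 3.6480% = 11.7879%.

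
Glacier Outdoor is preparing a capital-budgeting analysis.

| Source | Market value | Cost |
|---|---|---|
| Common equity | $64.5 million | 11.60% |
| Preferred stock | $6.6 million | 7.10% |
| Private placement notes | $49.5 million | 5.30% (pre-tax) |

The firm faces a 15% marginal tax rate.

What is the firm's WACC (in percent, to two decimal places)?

8.44%

Total capital V = 64.5 + 6.6 + 49.5 = 120.6.
Equity: weight = 64.5/120.6 = 0.5348; cost = 11.6%.
Preferred: weight = 6.6/120.6 = 0.0547; cost = 7.1%.
Private placement notes: weight = 49.5/120.6 = 0.4104; after-tax cost = 5.3% × (1 − 15%) = 4.5050%.
WACC = 0.5348 × 11.6000% + 0.0547 × 7.1000% + 0.4104 × 4.5050% = 8.4416%.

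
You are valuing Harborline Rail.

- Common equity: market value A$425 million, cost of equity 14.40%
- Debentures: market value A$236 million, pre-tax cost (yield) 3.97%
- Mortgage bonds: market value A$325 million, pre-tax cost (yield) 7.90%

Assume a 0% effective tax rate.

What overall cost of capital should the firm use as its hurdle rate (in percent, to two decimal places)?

9.76%

Total capital V = 425 + 236 + 325 = 986.
Equity: weight = 425/986 = 0.4310; cost = 14.4%.
Debentures: weight = 236/986 = 0.2394; after-tax cost = 3.97% × (1 − 0%) = 3.9700%.
Mortgage bonds: weight = 325/986 = 0.3296; after-tax cost = 7.9% × (1 − 0%) = 7.9000%.
WACC = 0.4310 × 14.4000% + 0.2394 × 3.9700% + 0.3296 × 7.9000% = 9.7611%.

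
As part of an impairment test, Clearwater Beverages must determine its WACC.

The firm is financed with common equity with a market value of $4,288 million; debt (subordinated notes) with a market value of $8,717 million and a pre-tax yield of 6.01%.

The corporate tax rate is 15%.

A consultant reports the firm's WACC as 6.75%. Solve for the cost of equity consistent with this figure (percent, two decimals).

10.09%

Total capital V = 4288 + 8717 = 13005.
Equity weight = 4288/13005 = 0.3297.
Subordinated notes weight = 8717/13005 = 0.6703.
Debt contribution = 0.6703 × 6.01% × (1 − 15%) = 3.4241%.
Required equity contribution = 6.75% − 3.4241% = 3.3259%.
Re = 3.3259% / 0.3297 = 10.0870%.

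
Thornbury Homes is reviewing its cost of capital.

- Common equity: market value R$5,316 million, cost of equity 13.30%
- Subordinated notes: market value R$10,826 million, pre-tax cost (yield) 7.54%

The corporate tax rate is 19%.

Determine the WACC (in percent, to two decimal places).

8.48%

Total capital V = 5316 + 10826 = 16142.
Equity: weight = 5316/16142 = 0.3293; cost = 13.3%.
Subordinated notes: weight = 10826/16142 = 0.6707; after-tax cost = 7.54% × (1 − 19%) = 6.1074%.
WACC = 0.3293 × 13.3000% + 0.6707 × 6.1074% = 8.4761%.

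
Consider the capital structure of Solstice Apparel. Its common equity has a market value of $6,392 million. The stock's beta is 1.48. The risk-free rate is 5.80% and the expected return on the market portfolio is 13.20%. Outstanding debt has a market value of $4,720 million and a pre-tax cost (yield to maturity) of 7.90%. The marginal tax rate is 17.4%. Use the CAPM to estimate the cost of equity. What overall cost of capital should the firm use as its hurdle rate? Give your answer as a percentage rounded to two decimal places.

12.41%

Market risk premium = 13.2% − 5.8% = 7.4%.
Cost of equity via CAPM: Re = 5.8% + 1.48 × 7.4% = 16.7520%.
Total capital V = 6392 + 4720 = 11112.
Equity: weight = 6392/11112 = 0.5752; cost = 16.752%.
Debt: weight = 4720/11112 = 0.4248; after-tax cost = 7.9% × (1 − 17.4%) = 6.5254%.
WACC = 0.5752 × 16.7520% + 0.4248 × 6.5254% = 12.4081%.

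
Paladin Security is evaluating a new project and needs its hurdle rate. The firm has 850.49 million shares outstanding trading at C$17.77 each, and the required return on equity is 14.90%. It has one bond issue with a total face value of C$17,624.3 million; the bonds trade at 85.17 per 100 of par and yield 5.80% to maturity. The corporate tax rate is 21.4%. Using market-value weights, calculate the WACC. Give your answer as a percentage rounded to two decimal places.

9.75%

Market value of equity E = 17.77 × 850.49m = 15113.2073m. Market value of debt D = 17624.3m × 85.17/100 = 15010.61631m.
Total capital V = 15113.2073 + 15010.61631 = 30123.82361.
Equity: weight = 15113.2073/30123.82361 = 0.5017; cost = 14.9%.
Bonds outstanding: weight = 15010.61631/30123.82361 = 0.4983; after-tax cost = 5.8% × (1 − 21.4%) = 4.5588%.
WACC = 0.5017 × 14.9000% + 0.4983 × 4.5588% = 9.7470%.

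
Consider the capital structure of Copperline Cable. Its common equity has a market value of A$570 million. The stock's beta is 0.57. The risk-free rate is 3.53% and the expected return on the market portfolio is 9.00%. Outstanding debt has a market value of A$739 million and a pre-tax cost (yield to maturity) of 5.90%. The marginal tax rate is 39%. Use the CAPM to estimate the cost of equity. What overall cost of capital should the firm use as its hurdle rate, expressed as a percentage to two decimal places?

Market risk premium = 9.0% − 3.53% = 5.47%.
Cost of equity via CAPM: Re = 3.53% + 0.57 × 5.47% = 6.6479%.
Total capital V = 570 + 739 = 1309.
Equity: weight = 570/1309 = 0.4354; cost = 6.6479%.
Debt: weight = 739/1309 = 0.5646; after-tax cost = 5.9% × (1 − 39%) = 3.5990%.
WACC = 0.4354 × 6.6479% + 0.5646 × 3.5990% = 4.9266%.

4.93%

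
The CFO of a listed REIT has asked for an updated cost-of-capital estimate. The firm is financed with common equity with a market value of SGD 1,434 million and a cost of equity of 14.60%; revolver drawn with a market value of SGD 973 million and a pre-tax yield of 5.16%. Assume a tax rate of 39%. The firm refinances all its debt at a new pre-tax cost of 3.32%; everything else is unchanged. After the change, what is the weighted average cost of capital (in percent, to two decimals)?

9.52%

After the change:
Total capital V = 1434 + 973 = 2407.
Equity: weight = 1434/2407 = 0.5958; cost = 14.6%.
Revolver drawn: weight = 973/2407 = 0.4042; after-tax cost = 3.32% × (1 − 39%) = 2.0252%.
WACC = 0.5958 × 14.6000% + 0.4042 × 2.0252% = 9.5168%.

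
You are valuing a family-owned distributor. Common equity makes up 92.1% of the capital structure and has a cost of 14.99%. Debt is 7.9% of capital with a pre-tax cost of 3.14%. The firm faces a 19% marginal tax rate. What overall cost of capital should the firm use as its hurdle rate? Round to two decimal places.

14.01%

After-tax cost of debt = 3.14% × (1 − 19%) = 2.5434%.
WACC = 0.921 × 14.9900% + 0.079 × 2.5434% = 14.0067%.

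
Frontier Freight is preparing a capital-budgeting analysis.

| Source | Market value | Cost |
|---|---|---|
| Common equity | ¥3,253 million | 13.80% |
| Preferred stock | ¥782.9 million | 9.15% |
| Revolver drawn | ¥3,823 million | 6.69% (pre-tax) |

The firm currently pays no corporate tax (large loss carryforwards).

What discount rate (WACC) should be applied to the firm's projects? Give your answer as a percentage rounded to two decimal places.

9.88%

Total capital V = 3253 + 782.9 + 3823 = 7858.9.
Equity: weight = 3253/7858.9 = 0.4139; cost = 13.8%.
Preferred: weight = 782.9/7858.9 = 0.0996; cost = 9.15%.
Revolver drawn: weight = 3823/7858.9 = 0.4865; after-tax cost = 6.69% × (1 − 0%) = 6.6900%.
WACC = 0.4139 × 13.8000% + 0.0996 × 9.1500% + 0.4865 × 6.6900% = 9.8781%.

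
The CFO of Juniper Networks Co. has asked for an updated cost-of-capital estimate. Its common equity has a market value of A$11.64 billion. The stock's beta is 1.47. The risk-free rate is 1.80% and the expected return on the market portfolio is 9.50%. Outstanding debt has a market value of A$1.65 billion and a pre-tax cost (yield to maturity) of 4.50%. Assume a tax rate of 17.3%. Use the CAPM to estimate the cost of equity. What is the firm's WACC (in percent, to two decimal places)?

Market risk premium = 9.5% − 1.8% = 7.7%.
Cost of equity via CAPM: Re = 1.8% + 1.47 × 7.7% = 13.1190%.
Total capital V = 11.64 + 1.65 = 13.29.
Equity: weight = 11.64/13.29 = 0.8758; cost = 13.119%.
Debt: weight = 1.65/13.29 = 0.1242; after-tax cost = 4.5% × (1 − 17.3%) = 3.7215%.
WACC = 0.8758 × 13.1190% + 0.1242 × 3.7215% = 11.9523%.

11.95%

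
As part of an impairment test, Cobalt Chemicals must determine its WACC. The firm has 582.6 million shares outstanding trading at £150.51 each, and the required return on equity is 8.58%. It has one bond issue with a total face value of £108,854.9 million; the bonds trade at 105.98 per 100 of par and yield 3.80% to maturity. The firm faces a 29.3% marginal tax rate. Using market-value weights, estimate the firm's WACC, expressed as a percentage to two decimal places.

Market value of equity E = 150.51 × 582.6m = 87687.126m. Market value of debt D = 108854.9m × 105.98/100 = 115364.42302m.
Total capital V = 87687.126 + 115364.42302 = 203051.54902.
Equity: weight = 87687.126/203051.54902 = 0.4318; cost = 8.58%.
Bonds outstanding: weight = 115364.42302/203051.54902 = 0.5682; after-tax cost = 3.8% × (1 − 29.3%) = 2.6866%.
WACC = 0.4318 × 8.5800% + 0.5682 × 2.6866% = 5.2316%.

5.23%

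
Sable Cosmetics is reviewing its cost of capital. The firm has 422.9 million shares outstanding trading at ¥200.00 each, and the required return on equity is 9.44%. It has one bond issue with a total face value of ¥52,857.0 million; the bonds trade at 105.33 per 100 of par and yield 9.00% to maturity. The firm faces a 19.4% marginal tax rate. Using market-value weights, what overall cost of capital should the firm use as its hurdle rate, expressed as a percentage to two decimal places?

8.57%

Market value of equity E = 200.0 × 422.9m = 84580m. Market value of debt D = 52857m × 105.33/100 = 55674.2781m.
Total capital V = 84580 + 55674.2781 = 140254.2781.
Equity: weight = 84580/140254.2781 = 0.6030; cost = 9.44%.
Bonds outstanding: weight = 55674.2781/140254.2781 = 0.3970; after-tax cost = 9% × (1 − 19.4%) = 7.2540%.
WACC = 0.6030 × 9.4400% + 0.3970 × 7.2540% = 8.5723%.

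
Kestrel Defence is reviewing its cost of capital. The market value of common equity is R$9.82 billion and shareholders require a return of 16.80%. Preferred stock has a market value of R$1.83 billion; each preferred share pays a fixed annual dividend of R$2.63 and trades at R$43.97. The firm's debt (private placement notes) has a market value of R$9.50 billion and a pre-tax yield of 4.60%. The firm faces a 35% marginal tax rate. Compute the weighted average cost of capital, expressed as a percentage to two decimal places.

9.66%

Cost of preferred: Rp = 2.63 / 43.97 = 5.9814%.
Total capital V = 9.82 + 1.83 + 9.5 = 21.15.
Equity: weight = 9.82/21.15 = 0.4643; cost = 16.8%.
Preferred: weight = 1.83/21.15 = 0.0865; cost = 5.9814%.
Private placement notes: weight = 9.5/21.15 = 0.4492; after-tax cost = 4.6% × (1 − 35%) = 2.9900%.
WACC = 0.4643 × 16.8000% + 0.0865 × 5.9814% + 0.4492 × 2.9900% = 9.6608%.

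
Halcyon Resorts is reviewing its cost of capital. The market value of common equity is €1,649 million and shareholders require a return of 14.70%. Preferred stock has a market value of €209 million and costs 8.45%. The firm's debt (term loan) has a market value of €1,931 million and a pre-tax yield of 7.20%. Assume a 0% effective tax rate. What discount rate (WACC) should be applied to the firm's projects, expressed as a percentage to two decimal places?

Total capital V = 1649 + 209 + 1931 = 3789.
Equity: weight = 1649/3789 = 0.4352; cost = 14.7%.
Preferred: weight = 209/3789 = 0.0552; cost = 8.45%.
Term loan: weight = 1931/3789 = 0.5096; after-tax cost = 7.2% × (1 − 0%) = 7.2000%.
WACC = 0.4352 × 14.7000% + 0.0552 × 8.4500% + 0.5096 × 7.2000% = 10.5330%.

10.53%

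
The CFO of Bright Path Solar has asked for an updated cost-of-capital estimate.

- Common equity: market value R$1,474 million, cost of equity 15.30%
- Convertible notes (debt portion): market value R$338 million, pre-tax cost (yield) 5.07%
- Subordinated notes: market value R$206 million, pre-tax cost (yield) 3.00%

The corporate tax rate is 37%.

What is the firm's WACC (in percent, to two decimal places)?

11.90%

Total capital V = 1474 + 338 + 206 = 2018.
Equity: weight = 1474/2018 = 0.7304; cost = 15.3%.
Convertible notes (debt portion): weight = 338/2018 = 0.1675; after-tax cost = 5.07% × (1 − 37%) = 3.1941%.
Subordinated notes: weight = 206/2018 = 0.1021; after-tax cost = 3% × (1 − 37%) = 1.8900%.
WACC = 0.7304 × 15.3000% + 0.1675 × 3.1941% + 0.1021 × 1.8900% = 11.9034%.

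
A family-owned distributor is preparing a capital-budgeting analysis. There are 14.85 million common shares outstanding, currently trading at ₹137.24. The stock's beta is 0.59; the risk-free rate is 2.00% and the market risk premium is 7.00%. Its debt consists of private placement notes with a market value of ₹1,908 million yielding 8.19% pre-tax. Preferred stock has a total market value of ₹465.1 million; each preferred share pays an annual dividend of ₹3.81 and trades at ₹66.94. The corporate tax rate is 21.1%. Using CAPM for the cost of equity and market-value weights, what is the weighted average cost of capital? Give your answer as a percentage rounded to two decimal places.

Cost of equity via CAPM: Re = 2.0% + 0.59 × 7.0% = 6.1300%.
Cost of preferred: Rp = 3.81 / 66.94 = 5.6917%.
Market value of equity E = 137.24 × 14.85m = 2038.014m.
Total capital V = 2038.014 + 465.1 + 1908 = 4411.114.
Equity: weight = 2038.014/4411.114 = 0.4620; cost = 6.13%.
Preferred: weight = 465.1/4411.114 = 0.1054; cost = 5.6917%.
Private placement notes: weight = 1908/4411.114 = 0.4325; after-tax cost = 8.19% × (1 − 21.1%) = 6.4619%.
WACC = 0.4620 × 6.1300% + 0.1054 × 5.6917% + 0.4325 × 6.4619% = 6.2274%.

6.23%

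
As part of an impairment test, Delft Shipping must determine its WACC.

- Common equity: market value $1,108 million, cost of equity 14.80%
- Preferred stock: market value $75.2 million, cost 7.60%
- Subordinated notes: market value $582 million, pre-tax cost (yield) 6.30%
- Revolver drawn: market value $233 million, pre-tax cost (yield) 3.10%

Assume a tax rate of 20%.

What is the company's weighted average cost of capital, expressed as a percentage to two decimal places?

Total capital V = 1108 + 75.2 + 582 + 233 = 1998.2.
Equity: weight = 1108/1998.2 = 0.5545; cost = 14.8%.
Preferred: weight = 75.2/1998.2 = 0.0376; cost = 7.6%.
Subordinated notes: weight = 582/1998.2 = 0.2913; after-tax cost = 6.3% × (1 − 20%) = 5.0400%.
Revolver drawn: weight = 233/1998.2 = 0.1166; after-tax cost = 3.1% × (1 − 20%) = 2.4800%.
WACC = 0.5545 × 14.8000% + 0.0376 × 7.6000% + 0.2913 × 5.0400% + 0.1166 × 2.4800% = 10.2497%.

10.25%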